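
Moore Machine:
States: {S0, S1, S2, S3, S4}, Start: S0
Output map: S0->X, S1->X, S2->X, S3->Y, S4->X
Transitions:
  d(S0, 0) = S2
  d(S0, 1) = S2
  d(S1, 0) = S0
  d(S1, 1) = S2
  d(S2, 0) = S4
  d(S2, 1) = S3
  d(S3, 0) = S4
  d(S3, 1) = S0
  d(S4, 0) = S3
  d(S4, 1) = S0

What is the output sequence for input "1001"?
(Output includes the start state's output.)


Start: S0 (output X)
  --1--> S2 (output X)
  --0--> S4 (output X)
  --0--> S3 (output Y)
  --1--> S0 (output X)

"XXXYX"


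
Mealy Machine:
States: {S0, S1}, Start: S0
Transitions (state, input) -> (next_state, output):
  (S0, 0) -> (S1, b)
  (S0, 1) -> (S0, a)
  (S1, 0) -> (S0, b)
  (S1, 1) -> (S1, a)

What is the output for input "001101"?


Step-by-step:
  (S0, 0) -> (S1, b)
  (S1, 0) -> (S0, b)
  (S0, 1) -> (S0, a)
  (S0, 1) -> (S0, a)
  (S0, 0) -> (S1, b)
  (S1, 1) -> (S1, a)

"bbaaba"


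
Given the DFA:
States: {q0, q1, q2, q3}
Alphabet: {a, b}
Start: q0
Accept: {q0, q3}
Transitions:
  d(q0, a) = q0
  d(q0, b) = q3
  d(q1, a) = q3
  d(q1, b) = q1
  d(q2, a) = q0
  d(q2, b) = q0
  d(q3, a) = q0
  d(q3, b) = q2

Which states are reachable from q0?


BFS from q0:
  layer 0: {q0}
  layer 1: {q3}
  layer 2: {q2}

{q0, q2, q3}


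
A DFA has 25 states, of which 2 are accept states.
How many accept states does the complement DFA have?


Complement swaps accept and non-accept states.
25 - 2 = 23

23


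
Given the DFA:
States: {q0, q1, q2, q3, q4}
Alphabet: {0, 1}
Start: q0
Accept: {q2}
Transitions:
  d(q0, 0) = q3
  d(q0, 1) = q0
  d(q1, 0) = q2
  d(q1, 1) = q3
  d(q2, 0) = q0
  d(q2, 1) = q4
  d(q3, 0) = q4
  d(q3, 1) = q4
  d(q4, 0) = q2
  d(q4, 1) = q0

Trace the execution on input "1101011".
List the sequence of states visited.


Input: 1101011
d(q0, 1) = q0
d(q0, 1) = q0
d(q0, 0) = q3
d(q3, 1) = q4
d(q4, 0) = q2
d(q2, 1) = q4
d(q4, 1) = q0


q0 -> q0 -> q0 -> q3 -> q4 -> q2 -> q4 -> q0


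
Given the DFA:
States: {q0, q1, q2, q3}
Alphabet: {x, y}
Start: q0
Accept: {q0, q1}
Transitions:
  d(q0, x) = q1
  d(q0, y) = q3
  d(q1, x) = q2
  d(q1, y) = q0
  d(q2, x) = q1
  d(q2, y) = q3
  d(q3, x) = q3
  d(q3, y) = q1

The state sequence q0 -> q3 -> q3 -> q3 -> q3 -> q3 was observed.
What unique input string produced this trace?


Trace back each transition to find the symbol:
  q0 --[y]--> q3
  q3 --[x]--> q3
  q3 --[x]--> q3
  q3 --[x]--> q3
  q3 --[x]--> q3

"yxxxx"


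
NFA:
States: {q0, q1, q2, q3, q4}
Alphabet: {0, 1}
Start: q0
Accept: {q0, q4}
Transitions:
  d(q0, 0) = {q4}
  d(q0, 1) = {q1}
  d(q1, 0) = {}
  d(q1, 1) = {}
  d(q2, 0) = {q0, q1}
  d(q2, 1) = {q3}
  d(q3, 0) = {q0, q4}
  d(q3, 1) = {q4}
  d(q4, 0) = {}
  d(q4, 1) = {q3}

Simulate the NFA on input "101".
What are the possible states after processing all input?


Start: {q0}
  --1--> {q1}
  --0--> {}
  --1--> {}

{} (empty set, no valid transitions)


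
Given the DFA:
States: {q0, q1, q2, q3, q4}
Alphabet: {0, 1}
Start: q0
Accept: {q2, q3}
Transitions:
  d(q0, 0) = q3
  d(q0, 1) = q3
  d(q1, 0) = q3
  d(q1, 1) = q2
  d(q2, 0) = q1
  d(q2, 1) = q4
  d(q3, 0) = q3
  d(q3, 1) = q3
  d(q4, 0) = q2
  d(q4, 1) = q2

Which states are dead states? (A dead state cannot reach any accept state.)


Forward reachability from each state:
  q0 -> reaches accept state q3 (live)
  q1 -> reaches accept state q2 (live)
  q2 -> reaches accept state q2 (live)
  q3 -> reaches accept state q3 (live)
  q4 -> reaches accept state q2 (live)

None (all states can reach an accept state)


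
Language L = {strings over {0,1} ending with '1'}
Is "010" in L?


last symbol = '0'

No, "010" is not in L


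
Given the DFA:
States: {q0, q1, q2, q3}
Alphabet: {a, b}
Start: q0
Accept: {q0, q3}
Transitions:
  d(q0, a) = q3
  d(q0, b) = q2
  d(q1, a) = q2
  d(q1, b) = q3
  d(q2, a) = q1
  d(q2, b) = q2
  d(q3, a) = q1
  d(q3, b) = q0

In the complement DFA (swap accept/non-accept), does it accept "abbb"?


Trace: q0 -> q3 -> q0 -> q2 -> q2
Final: q2
Original accept: {q0, q3}
Complement: q2 is not in original accept

Yes, complement accepts (original rejects)


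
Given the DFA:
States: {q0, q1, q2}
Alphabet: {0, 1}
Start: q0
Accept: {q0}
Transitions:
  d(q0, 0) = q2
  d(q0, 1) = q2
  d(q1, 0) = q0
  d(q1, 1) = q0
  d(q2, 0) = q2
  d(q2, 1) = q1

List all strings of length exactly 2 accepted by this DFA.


All strings of length 2: 4 total
Accepted: 0

None


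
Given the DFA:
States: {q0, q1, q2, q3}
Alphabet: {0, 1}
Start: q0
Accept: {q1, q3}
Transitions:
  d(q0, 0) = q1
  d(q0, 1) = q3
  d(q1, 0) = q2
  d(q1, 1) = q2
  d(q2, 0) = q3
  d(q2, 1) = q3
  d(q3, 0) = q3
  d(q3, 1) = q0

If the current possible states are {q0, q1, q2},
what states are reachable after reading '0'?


Apply transition on '0' from each current state:
  d(q0, 0) = q1
  d(q1, 0) = q2
  d(q2, 0) = q3

{q1, q2, q3}


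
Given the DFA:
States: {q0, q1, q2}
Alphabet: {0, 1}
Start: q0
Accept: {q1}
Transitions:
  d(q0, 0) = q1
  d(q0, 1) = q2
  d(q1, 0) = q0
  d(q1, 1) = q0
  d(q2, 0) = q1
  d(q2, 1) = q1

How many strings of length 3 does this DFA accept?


Enumerating all length-3 strings:
  "000" -> q1 [accept]
  "001" -> q2 [reject]
  "010" -> q1 [accept]
  "011" -> q2 [reject]
  "100" -> q0 [reject]
  "101" -> q0 [reject]
  "110" -> q0 [reject]
  "111" -> q0 [reject]

2 out of 8


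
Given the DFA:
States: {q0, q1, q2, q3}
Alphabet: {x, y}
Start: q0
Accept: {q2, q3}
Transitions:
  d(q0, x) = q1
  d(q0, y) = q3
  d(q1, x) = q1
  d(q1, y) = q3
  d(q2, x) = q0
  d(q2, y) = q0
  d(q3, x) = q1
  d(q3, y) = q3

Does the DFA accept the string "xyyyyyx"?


Trace: q0 -> q1 -> q3 -> q3 -> q3 -> q3 -> q3 -> q1
Final state: q1
Accept states: {q2, q3}

No, rejected (final state q1 is not an accept state)


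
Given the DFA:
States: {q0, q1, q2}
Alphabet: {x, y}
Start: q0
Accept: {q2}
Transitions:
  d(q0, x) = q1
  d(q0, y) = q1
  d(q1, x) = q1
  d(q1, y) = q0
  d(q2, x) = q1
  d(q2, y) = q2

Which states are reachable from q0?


BFS from q0:
  layer 0: {q0}
  layer 1: {q1}

{q0, q1}


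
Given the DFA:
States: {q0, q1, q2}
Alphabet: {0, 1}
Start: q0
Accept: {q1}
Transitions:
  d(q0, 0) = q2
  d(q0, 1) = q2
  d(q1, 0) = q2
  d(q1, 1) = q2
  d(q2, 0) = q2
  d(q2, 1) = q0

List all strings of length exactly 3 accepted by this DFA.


All strings of length 3: 8 total
Accepted: 0

None


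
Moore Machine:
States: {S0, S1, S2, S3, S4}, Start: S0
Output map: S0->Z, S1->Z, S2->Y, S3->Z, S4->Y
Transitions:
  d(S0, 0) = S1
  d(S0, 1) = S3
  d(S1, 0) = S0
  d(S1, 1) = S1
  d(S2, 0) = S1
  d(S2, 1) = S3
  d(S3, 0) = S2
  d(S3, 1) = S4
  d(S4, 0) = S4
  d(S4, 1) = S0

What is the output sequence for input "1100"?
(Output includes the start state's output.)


Start: S0 (output Z)
  --1--> S3 (output Z)
  --1--> S4 (output Y)
  --0--> S4 (output Y)
  --0--> S4 (output Y)

"ZZYYY"


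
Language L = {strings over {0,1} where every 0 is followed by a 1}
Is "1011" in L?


'00' present: False; ends with '0': False

Yes, "1011" is in L


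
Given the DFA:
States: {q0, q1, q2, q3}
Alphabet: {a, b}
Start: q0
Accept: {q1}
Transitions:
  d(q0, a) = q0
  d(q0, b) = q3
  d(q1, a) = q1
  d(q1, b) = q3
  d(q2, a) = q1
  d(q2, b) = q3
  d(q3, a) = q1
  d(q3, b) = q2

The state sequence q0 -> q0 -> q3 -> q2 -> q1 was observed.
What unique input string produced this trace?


Trace back each transition to find the symbol:
  q0 --[a]--> q0
  q0 --[b]--> q3
  q3 --[b]--> q2
  q2 --[a]--> q1

"abba"


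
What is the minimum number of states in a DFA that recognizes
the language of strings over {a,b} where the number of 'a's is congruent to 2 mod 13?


States track (count of 'a') mod 13.
Need 13 states: one per remainder 0..12; accept = remainder 2.

13


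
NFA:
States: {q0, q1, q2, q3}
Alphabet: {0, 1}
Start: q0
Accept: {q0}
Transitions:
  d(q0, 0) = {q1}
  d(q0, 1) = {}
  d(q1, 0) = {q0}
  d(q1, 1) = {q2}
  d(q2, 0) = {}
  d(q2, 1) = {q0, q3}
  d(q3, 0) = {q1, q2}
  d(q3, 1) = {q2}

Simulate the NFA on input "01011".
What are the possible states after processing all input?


Start: {q0}
  --0--> {q1}
  --1--> {q2}
  --0--> {}
  --1--> {}
  --1--> {}

{} (empty set, no valid transitions)


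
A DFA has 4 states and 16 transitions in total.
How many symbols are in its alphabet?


Each state has exactly one transition per symbol.
|alphabet| = transitions / states = 16 / 4 = 4

4


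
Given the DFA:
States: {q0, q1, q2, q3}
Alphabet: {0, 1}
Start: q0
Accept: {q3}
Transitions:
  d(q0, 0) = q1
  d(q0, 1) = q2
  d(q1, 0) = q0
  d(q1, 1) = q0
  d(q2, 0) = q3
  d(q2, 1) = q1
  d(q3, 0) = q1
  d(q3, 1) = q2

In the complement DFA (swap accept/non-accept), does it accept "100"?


Trace: q0 -> q2 -> q3 -> q1
Final: q1
Original accept: {q3}
Complement: q1 is not in original accept

Yes, complement accepts (original rejects)


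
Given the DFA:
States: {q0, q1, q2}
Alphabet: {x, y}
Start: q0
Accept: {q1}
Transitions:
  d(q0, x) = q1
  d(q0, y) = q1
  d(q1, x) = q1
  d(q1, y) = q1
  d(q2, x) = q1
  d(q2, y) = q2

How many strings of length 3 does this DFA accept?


Enumerating all length-3 strings:
  "xxx" -> q1 [accept]
  "xxy" -> q1 [accept]
  "xyx" -> q1 [accept]
  "xyy" -> q1 [accept]
  "yxx" -> q1 [accept]
  "yxy" -> q1 [accept]
  "yyx" -> q1 [accept]
  "yyy" -> q1 [accept]

8 out of 8


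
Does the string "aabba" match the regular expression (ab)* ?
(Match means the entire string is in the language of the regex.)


|string| = 5; first = 'a'; last = 'a'

No, "aabba" does not match (ab)*


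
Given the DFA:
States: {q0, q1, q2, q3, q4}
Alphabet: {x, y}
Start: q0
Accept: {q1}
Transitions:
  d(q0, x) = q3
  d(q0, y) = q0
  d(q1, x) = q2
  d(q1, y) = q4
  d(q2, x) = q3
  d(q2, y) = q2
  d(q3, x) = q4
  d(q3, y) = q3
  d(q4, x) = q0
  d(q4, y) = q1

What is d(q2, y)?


Looking up transition d(q2, y)

q2


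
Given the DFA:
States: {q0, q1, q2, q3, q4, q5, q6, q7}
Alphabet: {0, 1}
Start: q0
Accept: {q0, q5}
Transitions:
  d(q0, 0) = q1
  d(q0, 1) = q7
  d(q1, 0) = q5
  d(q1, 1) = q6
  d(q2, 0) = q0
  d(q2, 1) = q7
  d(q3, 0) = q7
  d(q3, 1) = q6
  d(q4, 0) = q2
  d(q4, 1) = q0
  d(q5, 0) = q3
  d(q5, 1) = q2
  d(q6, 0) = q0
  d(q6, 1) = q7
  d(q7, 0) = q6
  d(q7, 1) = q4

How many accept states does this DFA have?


Accept states listed: {q0, q5}
Counting: q0(1) q5(2)

2


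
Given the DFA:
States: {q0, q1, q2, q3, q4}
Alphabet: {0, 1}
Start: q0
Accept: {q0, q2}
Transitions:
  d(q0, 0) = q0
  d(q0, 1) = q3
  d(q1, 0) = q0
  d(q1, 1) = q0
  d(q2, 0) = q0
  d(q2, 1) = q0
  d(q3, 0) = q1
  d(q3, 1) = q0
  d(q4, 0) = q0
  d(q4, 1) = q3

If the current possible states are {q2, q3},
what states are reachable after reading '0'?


Apply transition on '0' from each current state:
  d(q2, 0) = q0
  d(q3, 0) = q1

{q0, q1}


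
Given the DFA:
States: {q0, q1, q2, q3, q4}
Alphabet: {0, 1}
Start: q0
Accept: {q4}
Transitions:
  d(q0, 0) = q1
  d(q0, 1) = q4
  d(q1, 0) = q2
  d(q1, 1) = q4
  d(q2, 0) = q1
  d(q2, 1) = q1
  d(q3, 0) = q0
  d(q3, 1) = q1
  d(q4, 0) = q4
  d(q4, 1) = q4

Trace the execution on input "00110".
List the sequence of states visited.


Input: 00110
d(q0, 0) = q1
d(q1, 0) = q2
d(q2, 1) = q1
d(q1, 1) = q4
d(q4, 0) = q4


q0 -> q1 -> q2 -> q1 -> q4 -> q4


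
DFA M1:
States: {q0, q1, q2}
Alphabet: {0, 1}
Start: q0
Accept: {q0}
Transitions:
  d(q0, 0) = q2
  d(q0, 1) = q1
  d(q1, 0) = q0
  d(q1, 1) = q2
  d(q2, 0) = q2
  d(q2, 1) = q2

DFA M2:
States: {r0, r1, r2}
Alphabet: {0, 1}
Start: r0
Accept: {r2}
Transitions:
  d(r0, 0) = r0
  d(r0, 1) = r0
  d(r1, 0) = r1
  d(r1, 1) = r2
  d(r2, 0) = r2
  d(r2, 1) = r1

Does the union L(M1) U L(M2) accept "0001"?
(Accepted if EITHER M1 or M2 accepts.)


M1: final=q2 accepted=False
M2: final=r0 accepted=False

No, union rejects (neither accepts)


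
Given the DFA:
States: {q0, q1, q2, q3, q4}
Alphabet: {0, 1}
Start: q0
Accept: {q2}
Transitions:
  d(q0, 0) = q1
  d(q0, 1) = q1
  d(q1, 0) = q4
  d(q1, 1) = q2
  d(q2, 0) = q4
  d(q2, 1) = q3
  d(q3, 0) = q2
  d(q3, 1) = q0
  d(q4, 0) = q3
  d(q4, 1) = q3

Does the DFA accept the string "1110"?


Trace: q0 -> q1 -> q2 -> q3 -> q2
Final state: q2
Accept states: {q2}

Yes, accepted (final state q2 is an accept state)


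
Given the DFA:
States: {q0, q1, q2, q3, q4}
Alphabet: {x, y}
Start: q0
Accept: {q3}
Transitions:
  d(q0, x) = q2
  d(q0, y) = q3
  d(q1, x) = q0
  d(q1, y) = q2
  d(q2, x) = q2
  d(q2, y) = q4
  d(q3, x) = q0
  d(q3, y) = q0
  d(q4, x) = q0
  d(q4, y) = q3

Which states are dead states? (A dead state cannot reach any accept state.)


Forward reachability from each state:
  q0 -> reaches accept state q3 (live)
  q1 -> reaches accept state q3 (live)
  q2 -> reaches accept state q3 (live)
  q3 -> reaches accept state q3 (live)
  q4 -> reaches accept state q3 (live)

None (all states can reach an accept state)


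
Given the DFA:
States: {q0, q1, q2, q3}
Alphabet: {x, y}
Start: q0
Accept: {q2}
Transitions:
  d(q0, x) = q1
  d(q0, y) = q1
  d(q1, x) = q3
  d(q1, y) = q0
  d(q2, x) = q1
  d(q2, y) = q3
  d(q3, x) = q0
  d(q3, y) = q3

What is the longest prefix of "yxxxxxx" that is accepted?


Run the DFA, marking each prefix where the state is accepting:
  "" -> q0 [reject]
  "y" -> q1 [reject]
  "yx" -> q3 [reject]
  "yxx" -> q0 [reject]
  "yxxx" -> q1 [reject]
  "yxxxx" -> q3 [reject]
  "yxxxxx" -> q0 [reject]
  "yxxxxxx" -> q1 [reject]

No prefix is accepted


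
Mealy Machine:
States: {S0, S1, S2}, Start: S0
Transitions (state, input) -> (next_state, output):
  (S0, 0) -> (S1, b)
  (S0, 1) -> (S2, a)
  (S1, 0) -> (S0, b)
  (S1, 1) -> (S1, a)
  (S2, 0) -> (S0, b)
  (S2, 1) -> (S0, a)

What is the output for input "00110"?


Step-by-step:
  (S0, 0) -> (S1, b)
  (S1, 0) -> (S0, b)
  (S0, 1) -> (S2, a)
  (S2, 1) -> (S0, a)
  (S0, 0) -> (S1, b)

"bbaab"


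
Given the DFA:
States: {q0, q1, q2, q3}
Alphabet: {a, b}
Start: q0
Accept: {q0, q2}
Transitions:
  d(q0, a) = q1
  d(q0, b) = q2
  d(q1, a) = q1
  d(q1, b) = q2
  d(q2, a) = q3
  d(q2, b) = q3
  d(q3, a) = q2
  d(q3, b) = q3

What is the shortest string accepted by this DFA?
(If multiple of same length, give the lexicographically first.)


BFS by string length (lex-first path to each state shown):
  len 0: q0<-""
Found accept state at length 0.

"" (empty string)


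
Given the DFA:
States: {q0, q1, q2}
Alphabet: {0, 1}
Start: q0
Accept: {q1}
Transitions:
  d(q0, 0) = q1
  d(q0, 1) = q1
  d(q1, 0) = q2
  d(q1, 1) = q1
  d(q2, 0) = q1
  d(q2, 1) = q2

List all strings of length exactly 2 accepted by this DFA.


All strings of length 2: 4 total
Accepted: 2

"01", "11"


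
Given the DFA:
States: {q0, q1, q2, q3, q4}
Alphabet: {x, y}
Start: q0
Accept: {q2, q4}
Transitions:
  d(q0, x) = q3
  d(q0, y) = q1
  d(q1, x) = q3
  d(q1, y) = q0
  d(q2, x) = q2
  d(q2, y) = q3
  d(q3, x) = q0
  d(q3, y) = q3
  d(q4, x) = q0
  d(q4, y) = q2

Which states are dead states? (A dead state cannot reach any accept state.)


Forward reachability from each state:
  q0 -> reaches {q0, q1, q3}, no accept state (dead)
  q1 -> reaches {q0, q1, q3}, no accept state (dead)
  q2 -> reaches accept state q2 (live)
  q3 -> reaches {q0, q1, q3}, no accept state (dead)
  q4 -> reaches accept state q2 (live)

{q0, q1, q3}


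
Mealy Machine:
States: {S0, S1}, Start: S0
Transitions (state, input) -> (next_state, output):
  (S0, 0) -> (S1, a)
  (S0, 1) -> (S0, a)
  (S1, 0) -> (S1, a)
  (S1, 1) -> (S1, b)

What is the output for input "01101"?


Step-by-step:
  (S0, 0) -> (S1, a)
  (S1, 1) -> (S1, b)
  (S1, 1) -> (S1, b)
  (S1, 0) -> (S1, a)
  (S1, 1) -> (S1, b)

"abbab"


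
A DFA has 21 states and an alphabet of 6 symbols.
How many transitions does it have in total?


Each state has exactly one transition per symbol.
21 * 6 = 126

126


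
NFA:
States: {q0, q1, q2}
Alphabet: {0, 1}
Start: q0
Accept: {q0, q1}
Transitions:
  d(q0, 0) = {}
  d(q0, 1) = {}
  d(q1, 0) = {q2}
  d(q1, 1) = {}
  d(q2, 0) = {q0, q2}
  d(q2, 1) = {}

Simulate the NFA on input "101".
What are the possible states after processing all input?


Start: {q0}
  --1--> {}
  --0--> {}
  --1--> {}

{} (empty set, no valid transitions)


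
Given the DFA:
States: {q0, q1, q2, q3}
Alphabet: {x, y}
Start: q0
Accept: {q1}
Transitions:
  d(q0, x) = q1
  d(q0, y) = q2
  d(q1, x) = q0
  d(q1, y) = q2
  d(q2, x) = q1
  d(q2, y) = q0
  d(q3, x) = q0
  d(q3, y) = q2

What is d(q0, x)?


Looking up transition d(q0, x)

q1


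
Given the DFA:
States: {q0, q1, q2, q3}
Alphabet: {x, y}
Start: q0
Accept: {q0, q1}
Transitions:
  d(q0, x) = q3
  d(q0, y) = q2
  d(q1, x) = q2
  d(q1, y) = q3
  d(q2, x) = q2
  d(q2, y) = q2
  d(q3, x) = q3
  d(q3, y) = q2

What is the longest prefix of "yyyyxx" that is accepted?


Run the DFA, marking each prefix where the state is accepting:
  "" -> q0 [accept]
  "y" -> q2 [reject]
  "yy" -> q2 [reject]
  "yyy" -> q2 [reject]
  "yyyy" -> q2 [reject]
  "yyyyx" -> q2 [reject]
  "yyyyxx" -> q2 [reject]

""


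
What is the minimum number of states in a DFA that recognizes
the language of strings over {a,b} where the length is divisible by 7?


States track (length) mod 7.
Need 7 states: one per remainder 0..6; accept = remainder 0.

7


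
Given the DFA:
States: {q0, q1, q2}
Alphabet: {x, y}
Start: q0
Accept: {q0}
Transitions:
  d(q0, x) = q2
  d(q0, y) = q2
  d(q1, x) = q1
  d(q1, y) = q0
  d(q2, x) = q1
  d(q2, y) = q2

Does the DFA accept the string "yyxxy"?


Trace: q0 -> q2 -> q2 -> q1 -> q1 -> q0
Final state: q0
Accept states: {q0}

Yes, accepted (final state q0 is an accept state)


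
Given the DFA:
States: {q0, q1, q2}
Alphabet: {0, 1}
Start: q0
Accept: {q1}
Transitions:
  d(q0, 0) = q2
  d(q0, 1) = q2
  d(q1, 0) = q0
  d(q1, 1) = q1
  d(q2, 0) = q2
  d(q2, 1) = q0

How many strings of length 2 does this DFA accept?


Enumerating all length-2 strings:
  "00" -> q2 [reject]
  "01" -> q0 [reject]
  "10" -> q2 [reject]
  "11" -> q0 [reject]

0 out of 4


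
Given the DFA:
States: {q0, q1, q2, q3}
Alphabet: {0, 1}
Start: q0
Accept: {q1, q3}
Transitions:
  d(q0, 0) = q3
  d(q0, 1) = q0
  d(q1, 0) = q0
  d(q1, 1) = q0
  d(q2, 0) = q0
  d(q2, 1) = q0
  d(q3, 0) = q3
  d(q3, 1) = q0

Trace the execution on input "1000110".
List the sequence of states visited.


Input: 1000110
d(q0, 1) = q0
d(q0, 0) = q3
d(q3, 0) = q3
d(q3, 0) = q3
d(q3, 1) = q0
d(q0, 1) = q0
d(q0, 0) = q3


q0 -> q0 -> q3 -> q3 -> q3 -> q0 -> q0 -> q3


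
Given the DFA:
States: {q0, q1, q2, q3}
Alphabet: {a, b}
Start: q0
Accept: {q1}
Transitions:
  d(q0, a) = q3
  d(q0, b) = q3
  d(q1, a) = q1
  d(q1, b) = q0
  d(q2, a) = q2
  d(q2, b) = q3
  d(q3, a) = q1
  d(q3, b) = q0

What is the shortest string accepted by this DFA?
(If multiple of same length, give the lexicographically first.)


BFS by string length (lex-first path to each state shown):
  len 0: q0<-""
  len 1: q3<-"a"
  len 2: q0<-"ab", q1<-"aa"
Found accept state at length 2.

"aa"


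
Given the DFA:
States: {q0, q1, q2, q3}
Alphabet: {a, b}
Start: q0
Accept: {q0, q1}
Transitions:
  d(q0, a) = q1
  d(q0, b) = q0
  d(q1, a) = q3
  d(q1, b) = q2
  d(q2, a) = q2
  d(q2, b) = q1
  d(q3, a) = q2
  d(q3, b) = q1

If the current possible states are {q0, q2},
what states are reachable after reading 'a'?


Apply transition on 'a' from each current state:
  d(q0, a) = q1
  d(q2, a) = q2

{q1, q2}


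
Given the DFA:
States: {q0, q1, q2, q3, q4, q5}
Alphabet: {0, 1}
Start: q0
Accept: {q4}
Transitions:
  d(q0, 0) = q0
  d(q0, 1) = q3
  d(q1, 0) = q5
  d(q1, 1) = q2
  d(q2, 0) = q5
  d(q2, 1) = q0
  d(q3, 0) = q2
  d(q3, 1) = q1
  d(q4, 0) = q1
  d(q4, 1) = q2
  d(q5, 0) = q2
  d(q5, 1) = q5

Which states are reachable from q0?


BFS from q0:
  layer 0: {q0}
  layer 1: {q3}
  layer 2: {q1, q2}
  layer 3: {q5}

{q0, q1, q2, q3, q5}


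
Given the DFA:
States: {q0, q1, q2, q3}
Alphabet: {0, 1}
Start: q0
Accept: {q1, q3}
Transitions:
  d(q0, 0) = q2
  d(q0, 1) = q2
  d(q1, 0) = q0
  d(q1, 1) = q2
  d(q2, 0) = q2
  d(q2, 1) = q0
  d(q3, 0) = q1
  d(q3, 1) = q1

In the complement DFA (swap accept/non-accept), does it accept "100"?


Trace: q0 -> q2 -> q2 -> q2
Final: q2
Original accept: {q1, q3}
Complement: q2 is not in original accept

Yes, complement accepts (original rejects)


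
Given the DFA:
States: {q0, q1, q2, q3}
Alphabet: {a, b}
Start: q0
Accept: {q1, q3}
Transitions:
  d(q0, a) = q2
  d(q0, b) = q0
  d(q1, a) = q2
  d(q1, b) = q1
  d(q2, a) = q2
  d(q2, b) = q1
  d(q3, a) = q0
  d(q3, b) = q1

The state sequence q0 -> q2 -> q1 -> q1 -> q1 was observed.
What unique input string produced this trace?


Trace back each transition to find the symbol:
  q0 --[a]--> q2
  q2 --[b]--> q1
  q1 --[b]--> q1
  q1 --[b]--> q1

"abbb"


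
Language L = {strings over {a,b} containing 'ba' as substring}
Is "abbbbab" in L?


'ba' occurs at index 4

Yes, "abbbbab" is in L


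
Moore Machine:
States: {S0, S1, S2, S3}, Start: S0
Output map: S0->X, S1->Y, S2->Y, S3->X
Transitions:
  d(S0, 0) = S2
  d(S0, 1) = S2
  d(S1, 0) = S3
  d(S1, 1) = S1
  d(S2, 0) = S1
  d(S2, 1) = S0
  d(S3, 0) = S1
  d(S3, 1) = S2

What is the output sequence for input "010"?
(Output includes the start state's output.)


Start: S0 (output X)
  --0--> S2 (output Y)
  --1--> S0 (output X)
  --0--> S2 (output Y)

"XYXY"


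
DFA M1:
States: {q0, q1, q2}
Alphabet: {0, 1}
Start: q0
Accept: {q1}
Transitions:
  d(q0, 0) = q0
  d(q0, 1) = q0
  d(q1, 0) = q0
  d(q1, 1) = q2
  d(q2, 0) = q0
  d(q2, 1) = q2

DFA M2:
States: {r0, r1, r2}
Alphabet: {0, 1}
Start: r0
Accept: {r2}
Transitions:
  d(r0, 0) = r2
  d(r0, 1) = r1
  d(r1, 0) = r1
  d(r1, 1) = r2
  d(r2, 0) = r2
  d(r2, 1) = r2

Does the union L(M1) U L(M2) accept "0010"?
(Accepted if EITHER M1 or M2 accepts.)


M1: final=q0 accepted=False
M2: final=r2 accepted=True

Yes, union accepts


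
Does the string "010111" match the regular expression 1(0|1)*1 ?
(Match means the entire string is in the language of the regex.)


|string| = 6; first = '0'; last = '1'

No, "010111" does not match 1(0|1)*1


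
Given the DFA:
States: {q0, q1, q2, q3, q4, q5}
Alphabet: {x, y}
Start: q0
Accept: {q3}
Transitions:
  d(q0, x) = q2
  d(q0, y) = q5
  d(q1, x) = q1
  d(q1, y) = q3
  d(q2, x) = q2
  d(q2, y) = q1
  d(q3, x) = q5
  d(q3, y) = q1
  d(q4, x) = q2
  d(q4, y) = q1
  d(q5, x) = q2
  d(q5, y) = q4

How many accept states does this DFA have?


Accept states listed: {q3}
Counting: q3(1)

1


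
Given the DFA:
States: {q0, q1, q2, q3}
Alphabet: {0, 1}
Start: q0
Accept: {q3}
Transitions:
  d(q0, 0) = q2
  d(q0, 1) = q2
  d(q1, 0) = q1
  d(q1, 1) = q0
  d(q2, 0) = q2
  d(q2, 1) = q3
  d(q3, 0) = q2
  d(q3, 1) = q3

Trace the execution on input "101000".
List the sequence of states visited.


Input: 101000
d(q0, 1) = q2
d(q2, 0) = q2
d(q2, 1) = q3
d(q3, 0) = q2
d(q2, 0) = q2
d(q2, 0) = q2


q0 -> q2 -> q2 -> q3 -> q2 -> q2 -> q2


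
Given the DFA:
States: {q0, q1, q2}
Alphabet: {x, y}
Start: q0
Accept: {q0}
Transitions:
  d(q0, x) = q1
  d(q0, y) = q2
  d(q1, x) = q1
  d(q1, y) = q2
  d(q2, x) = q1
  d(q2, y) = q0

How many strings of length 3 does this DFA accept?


Enumerating all length-3 strings:
  "xxx" -> q1 [reject]
  "xxy" -> q2 [reject]
  "xyx" -> q1 [reject]
  "xyy" -> q0 [accept]
  "yxx" -> q1 [reject]
  "yxy" -> q2 [reject]
  "yyx" -> q1 [reject]
  "yyy" -> q2 [reject]

1 out of 8


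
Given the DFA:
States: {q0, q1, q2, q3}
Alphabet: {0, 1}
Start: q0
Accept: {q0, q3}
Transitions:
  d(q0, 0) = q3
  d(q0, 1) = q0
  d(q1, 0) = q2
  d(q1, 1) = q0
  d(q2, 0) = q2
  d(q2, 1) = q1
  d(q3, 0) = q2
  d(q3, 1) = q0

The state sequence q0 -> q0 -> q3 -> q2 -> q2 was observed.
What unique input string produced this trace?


Trace back each transition to find the symbol:
  q0 --[1]--> q0
  q0 --[0]--> q3
  q3 --[0]--> q2
  q2 --[0]--> q2

"1000"


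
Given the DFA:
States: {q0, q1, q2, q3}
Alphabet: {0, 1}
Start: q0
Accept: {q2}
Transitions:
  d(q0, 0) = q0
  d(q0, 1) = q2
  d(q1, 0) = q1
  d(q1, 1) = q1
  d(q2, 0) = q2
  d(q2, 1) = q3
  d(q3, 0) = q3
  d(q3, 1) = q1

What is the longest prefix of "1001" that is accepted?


Run the DFA, marking each prefix where the state is accepting:
  "" -> q0 [reject]
  "1" -> q2 [accept]
  "10" -> q2 [accept]
  "100" -> q2 [accept]
  "1001" -> q3 [reject]

"100"


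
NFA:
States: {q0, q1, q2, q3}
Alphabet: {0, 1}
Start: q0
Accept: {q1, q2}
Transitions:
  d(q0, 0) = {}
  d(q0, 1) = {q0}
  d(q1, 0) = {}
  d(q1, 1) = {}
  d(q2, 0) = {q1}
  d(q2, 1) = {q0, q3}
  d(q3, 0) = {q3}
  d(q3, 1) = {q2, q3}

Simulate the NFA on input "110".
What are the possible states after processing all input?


Start: {q0}
  --1--> {q0}
  --1--> {q0}
  --0--> {}

{} (empty set, no valid transitions)


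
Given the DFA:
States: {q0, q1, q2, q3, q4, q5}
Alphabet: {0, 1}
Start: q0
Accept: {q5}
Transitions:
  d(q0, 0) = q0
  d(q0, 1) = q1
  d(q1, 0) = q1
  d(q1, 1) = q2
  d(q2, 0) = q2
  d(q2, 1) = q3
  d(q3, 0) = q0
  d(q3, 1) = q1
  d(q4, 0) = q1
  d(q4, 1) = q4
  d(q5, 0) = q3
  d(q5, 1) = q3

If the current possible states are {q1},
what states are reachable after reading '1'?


Apply transition on '1' from each current state:
  d(q1, 1) = q2

{q2}


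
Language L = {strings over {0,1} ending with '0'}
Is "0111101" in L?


last symbol = '1'

No, "0111101" is not in L


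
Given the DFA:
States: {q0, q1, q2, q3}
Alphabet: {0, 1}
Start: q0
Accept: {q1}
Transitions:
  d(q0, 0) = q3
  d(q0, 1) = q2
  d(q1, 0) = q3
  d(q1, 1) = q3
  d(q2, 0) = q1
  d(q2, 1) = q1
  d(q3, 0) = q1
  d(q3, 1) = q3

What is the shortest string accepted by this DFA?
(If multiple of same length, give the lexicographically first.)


BFS by string length (lex-first path to each state shown):
  len 0: q0<-""
  len 1: q2<-"1", q3<-"0"
  len 2: q1<-"00", q3<-"01"
Found accept state at length 2.

"00"


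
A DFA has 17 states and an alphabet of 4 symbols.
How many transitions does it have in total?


Each state has exactly one transition per symbol.
17 * 4 = 68

68


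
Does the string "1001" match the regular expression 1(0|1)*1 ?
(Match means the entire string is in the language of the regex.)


|string| = 4; first = '1'; last = '1'

Yes, "1001" matches 1(0|1)*1


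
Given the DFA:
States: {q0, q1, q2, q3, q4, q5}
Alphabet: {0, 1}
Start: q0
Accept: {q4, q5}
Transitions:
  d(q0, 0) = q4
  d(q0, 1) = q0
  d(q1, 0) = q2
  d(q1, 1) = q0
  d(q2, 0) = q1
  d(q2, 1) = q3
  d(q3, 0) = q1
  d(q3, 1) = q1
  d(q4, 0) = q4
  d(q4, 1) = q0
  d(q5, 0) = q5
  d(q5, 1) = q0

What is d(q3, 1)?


Looking up transition d(q3, 1)

q1


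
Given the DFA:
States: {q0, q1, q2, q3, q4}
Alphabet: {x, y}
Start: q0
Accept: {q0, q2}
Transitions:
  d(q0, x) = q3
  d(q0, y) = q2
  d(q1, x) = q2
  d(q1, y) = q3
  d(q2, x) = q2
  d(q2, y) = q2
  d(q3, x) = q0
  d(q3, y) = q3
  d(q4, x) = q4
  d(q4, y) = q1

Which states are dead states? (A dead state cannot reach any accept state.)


Forward reachability from each state:
  q0 -> reaches accept state q0 (live)
  q1 -> reaches accept state q0 (live)
  q2 -> reaches accept state q2 (live)
  q3 -> reaches accept state q0 (live)
  q4 -> reaches accept state q0 (live)

None (all states can reach an accept state)


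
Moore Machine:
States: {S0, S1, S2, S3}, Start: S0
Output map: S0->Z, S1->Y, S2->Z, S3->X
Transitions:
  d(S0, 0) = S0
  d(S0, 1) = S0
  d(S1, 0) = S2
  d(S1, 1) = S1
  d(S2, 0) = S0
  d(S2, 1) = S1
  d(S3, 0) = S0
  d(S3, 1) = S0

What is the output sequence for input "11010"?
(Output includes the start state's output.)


Start: S0 (output Z)
  --1--> S0 (output Z)
  --1--> S0 (output Z)
  --0--> S0 (output Z)
  --1--> S0 (output Z)
  --0--> S0 (output Z)

"ZZZZZZ"


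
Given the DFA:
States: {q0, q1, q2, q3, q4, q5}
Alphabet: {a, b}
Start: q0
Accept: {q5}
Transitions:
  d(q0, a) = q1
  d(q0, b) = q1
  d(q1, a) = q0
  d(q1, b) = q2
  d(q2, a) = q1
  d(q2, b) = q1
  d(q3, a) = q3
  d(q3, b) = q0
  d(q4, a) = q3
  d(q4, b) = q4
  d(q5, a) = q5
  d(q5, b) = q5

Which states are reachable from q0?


BFS from q0:
  layer 0: {q0}
  layer 1: {q1}
  layer 2: {q2}

{q0, q1, q2}


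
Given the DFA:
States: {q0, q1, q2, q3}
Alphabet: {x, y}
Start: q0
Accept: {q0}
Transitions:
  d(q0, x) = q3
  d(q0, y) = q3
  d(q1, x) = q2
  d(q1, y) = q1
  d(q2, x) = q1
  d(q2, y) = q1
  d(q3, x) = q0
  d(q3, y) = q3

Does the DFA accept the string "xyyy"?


Trace: q0 -> q3 -> q3 -> q3 -> q3
Final state: q3
Accept states: {q0}

No, rejected (final state q3 is not an accept state)


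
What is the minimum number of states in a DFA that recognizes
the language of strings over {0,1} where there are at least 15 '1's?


States: count = 0, 1, ..., 14, and a final '>= 15' state.
Total: 15 + 1 = 16. Accept = '>= 15' state.

16


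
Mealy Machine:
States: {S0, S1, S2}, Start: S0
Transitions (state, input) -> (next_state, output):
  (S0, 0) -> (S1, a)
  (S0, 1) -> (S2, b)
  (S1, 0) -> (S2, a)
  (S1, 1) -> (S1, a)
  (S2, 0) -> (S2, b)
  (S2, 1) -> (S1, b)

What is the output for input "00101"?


Step-by-step:
  (S0, 0) -> (S1, a)
  (S1, 0) -> (S2, a)
  (S2, 1) -> (S1, b)
  (S1, 0) -> (S2, a)
  (S2, 1) -> (S1, b)

"aabab"


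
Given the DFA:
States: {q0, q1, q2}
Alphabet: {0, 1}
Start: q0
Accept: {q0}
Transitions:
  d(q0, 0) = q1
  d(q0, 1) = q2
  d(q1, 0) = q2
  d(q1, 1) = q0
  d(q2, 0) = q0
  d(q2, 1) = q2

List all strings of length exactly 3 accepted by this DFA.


All strings of length 3: 8 total
Accepted: 2

"000", "110"


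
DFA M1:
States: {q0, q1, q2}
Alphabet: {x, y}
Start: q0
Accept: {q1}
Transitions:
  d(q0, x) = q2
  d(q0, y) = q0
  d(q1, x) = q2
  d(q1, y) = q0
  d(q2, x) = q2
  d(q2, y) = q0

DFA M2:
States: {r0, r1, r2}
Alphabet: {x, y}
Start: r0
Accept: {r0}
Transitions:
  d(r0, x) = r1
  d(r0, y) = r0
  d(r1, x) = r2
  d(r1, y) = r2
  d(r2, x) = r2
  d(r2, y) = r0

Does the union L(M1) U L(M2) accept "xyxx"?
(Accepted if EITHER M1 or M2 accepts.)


M1: final=q2 accepted=False
M2: final=r2 accepted=False

No, union rejects (neither accepts)


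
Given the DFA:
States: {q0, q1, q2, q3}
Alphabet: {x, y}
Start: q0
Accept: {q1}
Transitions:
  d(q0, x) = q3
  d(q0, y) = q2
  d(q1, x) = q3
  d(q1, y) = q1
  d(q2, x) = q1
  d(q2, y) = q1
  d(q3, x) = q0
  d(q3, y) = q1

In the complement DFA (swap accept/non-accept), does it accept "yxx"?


Trace: q0 -> q2 -> q1 -> q3
Final: q3
Original accept: {q1}
Complement: q3 is not in original accept

Yes, complement accepts (original rejects)


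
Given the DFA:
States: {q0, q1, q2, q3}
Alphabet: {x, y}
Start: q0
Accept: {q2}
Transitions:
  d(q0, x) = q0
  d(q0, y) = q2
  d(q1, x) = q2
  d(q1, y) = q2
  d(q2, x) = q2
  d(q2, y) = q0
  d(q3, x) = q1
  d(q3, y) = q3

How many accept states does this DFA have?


Accept states listed: {q2}
Counting: q2(1)

1


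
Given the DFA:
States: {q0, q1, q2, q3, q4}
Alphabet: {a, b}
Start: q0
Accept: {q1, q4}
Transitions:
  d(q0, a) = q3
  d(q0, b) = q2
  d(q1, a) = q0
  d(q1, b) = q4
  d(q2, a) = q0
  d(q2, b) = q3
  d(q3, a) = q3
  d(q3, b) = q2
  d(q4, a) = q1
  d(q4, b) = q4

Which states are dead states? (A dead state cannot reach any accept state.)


Forward reachability from each state:
  q0 -> reaches {q0, q2, q3}, no accept state (dead)
  q1 -> reaches accept state q1 (live)
  q2 -> reaches {q0, q2, q3}, no accept state (dead)
  q3 -> reaches {q0, q2, q3}, no accept state (dead)
  q4 -> reaches accept state q1 (live)

{q0, q2, q3}


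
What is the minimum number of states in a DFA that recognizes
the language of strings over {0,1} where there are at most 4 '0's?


States: count = 0, 1, ..., 4 (all accepting; 5 states), plus a dead state for count > 4.
Total: 5 + 1 = 6.

6


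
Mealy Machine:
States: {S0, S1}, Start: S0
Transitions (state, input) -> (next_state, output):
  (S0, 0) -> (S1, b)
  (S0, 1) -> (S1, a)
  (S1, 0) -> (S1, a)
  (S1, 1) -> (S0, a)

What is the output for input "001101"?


Step-by-step:
  (S0, 0) -> (S1, b)
  (S1, 0) -> (S1, a)
  (S1, 1) -> (S0, a)
  (S0, 1) -> (S1, a)
  (S1, 0) -> (S1, a)
  (S1, 1) -> (S0, a)

"baaaaa"


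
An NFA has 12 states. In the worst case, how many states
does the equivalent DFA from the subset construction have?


Subset construction: one DFA state per subset of NFA states.
2^12 = 4096

4096


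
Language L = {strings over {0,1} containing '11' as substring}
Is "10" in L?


'11' does not occur

No, "10" is not in L


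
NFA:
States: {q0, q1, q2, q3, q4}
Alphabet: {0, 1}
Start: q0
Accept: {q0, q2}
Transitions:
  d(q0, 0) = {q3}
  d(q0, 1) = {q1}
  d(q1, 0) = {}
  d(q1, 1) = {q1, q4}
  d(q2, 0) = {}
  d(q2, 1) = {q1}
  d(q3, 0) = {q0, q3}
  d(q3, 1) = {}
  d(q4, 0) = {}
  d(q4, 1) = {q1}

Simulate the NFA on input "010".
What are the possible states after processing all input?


Start: {q0}
  --0--> {q3}
  --1--> {}
  --0--> {}

{} (empty set, no valid transitions)


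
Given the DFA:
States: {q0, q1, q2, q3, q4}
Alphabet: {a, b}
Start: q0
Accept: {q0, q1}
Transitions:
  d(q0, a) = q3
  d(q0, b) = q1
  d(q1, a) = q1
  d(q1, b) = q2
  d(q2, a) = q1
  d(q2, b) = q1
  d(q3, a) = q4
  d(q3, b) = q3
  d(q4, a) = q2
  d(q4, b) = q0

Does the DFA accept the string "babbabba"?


Trace: q0 -> q1 -> q1 -> q2 -> q1 -> q1 -> q2 -> q1 -> q1
Final state: q1
Accept states: {q0, q1}

Yes, accepted (final state q1 is an accept state)


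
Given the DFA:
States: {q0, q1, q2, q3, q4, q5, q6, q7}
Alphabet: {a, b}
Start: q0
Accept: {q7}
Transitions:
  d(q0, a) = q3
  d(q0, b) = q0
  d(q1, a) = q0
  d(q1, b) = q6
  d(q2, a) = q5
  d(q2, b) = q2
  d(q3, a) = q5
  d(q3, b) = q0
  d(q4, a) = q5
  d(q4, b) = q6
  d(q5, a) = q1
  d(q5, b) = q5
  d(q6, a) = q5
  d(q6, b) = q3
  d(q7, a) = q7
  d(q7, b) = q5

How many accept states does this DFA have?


Accept states listed: {q7}
Counting: q7(1)

1


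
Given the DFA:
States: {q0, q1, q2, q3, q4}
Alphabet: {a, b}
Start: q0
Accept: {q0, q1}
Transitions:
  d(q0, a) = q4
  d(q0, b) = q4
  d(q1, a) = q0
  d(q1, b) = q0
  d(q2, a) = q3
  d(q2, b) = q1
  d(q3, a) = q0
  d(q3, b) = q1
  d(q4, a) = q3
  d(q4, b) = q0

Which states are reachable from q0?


BFS from q0:
  layer 0: {q0}
  layer 1: {q4}
  layer 2: {q3}
  layer 3: {q1}

{q0, q1, q3, q4}


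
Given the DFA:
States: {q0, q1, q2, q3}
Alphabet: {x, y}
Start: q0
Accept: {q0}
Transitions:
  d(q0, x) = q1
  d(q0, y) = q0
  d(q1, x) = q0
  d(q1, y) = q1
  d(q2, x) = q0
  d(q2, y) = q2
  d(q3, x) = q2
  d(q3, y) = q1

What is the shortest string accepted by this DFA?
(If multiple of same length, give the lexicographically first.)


BFS by string length (lex-first path to each state shown):
  len 0: q0<-""
Found accept state at length 0.

"" (empty string)


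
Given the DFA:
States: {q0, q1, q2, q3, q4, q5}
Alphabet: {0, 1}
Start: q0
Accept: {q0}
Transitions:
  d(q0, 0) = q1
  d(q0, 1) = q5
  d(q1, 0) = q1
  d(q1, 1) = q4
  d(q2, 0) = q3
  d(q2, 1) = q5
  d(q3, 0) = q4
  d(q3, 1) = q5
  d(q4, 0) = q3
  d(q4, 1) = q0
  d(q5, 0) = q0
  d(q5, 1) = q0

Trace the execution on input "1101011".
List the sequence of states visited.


Input: 1101011
d(q0, 1) = q5
d(q5, 1) = q0
d(q0, 0) = q1
d(q1, 1) = q4
d(q4, 0) = q3
d(q3, 1) = q5
d(q5, 1) = q0


q0 -> q5 -> q0 -> q1 -> q4 -> q3 -> q5 -> q0


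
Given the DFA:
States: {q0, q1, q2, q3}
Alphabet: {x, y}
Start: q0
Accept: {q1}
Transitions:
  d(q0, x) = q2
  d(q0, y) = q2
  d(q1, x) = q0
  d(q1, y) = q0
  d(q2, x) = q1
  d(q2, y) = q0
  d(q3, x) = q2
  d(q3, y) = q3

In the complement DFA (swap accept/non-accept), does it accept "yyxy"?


Trace: q0 -> q2 -> q0 -> q2 -> q0
Final: q0
Original accept: {q1}
Complement: q0 is not in original accept

Yes, complement accepts (original rejects)


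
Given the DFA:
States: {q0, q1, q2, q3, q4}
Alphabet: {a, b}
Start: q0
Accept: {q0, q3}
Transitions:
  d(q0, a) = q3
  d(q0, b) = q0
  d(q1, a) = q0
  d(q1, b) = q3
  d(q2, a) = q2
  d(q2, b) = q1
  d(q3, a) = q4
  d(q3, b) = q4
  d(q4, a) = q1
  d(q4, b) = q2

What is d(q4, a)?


Looking up transition d(q4, a)

q1


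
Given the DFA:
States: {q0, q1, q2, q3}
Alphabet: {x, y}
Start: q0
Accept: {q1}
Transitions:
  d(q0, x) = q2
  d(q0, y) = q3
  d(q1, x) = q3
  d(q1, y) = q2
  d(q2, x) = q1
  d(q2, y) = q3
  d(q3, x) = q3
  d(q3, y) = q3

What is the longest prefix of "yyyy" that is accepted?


Run the DFA, marking each prefix where the state is accepting:
  "" -> q0 [reject]
  "y" -> q3 [reject]
  "yy" -> q3 [reject]
  "yyy" -> q3 [reject]
  "yyyy" -> q3 [reject]

No prefix is accepted


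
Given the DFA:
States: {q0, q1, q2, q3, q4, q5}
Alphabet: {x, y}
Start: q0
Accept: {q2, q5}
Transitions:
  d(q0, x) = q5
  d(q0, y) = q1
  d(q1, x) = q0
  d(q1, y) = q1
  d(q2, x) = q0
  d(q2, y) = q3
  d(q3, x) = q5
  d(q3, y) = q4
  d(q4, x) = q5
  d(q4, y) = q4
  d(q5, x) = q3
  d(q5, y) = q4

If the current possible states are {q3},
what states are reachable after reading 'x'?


Apply transition on 'x' from each current state:
  d(q3, x) = q5

{q5}


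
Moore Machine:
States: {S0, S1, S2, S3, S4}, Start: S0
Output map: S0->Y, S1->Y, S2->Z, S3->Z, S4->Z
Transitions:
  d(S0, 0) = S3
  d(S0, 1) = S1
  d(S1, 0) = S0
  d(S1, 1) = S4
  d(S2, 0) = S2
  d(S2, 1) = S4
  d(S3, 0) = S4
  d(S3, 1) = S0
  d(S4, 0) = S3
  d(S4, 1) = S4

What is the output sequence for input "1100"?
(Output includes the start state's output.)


Start: S0 (output Y)
  --1--> S1 (output Y)
  --1--> S4 (output Z)
  --0--> S3 (output Z)
  --0--> S4 (output Z)

"YYZZZ"


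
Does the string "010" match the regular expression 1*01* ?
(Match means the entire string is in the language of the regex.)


|string| = 3; first = '0'; last = '0'

No, "010" does not match 1*01*


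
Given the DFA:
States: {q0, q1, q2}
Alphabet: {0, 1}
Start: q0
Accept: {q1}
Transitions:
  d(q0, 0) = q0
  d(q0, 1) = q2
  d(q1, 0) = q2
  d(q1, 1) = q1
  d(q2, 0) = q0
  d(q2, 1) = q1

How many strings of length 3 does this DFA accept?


Enumerating all length-3 strings:
  "000" -> q0 [reject]
  "001" -> q2 [reject]
  "010" -> q0 [reject]
  "011" -> q1 [accept]
  "100" -> q0 [reject]
  "101" -> q2 [reject]
  "110" -> q2 [reject]
  "111" -> q1 [accept]

2 out of 8


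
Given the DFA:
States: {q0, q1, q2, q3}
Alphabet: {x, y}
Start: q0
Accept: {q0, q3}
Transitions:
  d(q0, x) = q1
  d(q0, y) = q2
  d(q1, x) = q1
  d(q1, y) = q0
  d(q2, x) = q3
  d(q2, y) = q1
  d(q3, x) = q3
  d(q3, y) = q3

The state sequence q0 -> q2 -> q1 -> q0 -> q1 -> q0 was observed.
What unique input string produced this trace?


Trace back each transition to find the symbol:
  q0 --[y]--> q2
  q2 --[y]--> q1
  q1 --[y]--> q0
  q0 --[x]--> q1
  q1 --[y]--> q0

"yyyxy"


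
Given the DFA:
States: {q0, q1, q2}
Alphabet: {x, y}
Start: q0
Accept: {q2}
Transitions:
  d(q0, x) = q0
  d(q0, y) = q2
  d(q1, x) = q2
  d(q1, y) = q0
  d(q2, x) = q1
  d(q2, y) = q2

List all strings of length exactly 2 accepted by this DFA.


All strings of length 2: 4 total
Accepted: 2

"xy", "yy"


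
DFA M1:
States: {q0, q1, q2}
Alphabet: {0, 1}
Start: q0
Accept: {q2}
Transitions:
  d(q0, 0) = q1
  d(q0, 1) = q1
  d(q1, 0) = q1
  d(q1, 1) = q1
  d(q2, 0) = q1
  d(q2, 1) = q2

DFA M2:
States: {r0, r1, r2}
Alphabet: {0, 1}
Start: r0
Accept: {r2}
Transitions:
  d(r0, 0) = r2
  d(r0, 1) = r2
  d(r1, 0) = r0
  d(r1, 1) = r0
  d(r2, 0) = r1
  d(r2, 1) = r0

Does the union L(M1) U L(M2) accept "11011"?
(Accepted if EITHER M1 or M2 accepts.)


M1: final=q1 accepted=False
M2: final=r2 accepted=True

Yes, union accepts


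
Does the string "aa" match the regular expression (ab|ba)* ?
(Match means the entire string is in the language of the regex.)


|string| = 2; first = 'a'; last = 'a'

No, "aa" does not match (ab|ba)*


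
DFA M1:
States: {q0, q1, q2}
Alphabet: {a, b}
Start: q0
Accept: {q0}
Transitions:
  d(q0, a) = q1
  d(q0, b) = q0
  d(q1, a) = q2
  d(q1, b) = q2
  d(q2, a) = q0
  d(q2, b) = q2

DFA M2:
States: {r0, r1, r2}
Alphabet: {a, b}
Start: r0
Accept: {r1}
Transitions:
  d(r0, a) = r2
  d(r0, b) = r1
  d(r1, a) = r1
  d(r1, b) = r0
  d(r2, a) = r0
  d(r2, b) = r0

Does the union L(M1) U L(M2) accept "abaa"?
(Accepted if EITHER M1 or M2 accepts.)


M1: final=q1 accepted=False
M2: final=r0 accepted=False

No, union rejects (neither accepts)
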